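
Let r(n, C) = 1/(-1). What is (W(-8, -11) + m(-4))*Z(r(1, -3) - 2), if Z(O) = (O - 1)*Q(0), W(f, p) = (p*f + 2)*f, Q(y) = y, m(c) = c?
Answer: 0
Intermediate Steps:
W(f, p) = f*(2 + f*p) (W(f, p) = (f*p + 2)*f = (2 + f*p)*f = f*(2 + f*p))
r(n, C) = -1
Z(O) = 0 (Z(O) = (O - 1)*0 = (-1 + O)*0 = 0)
(W(-8, -11) + m(-4))*Z(r(1, -3) - 2) = (-8*(2 - 8*(-11)) - 4)*0 = (-8*(2 + 88) - 4)*0 = (-8*90 - 4)*0 = (-720 - 4)*0 = -724*0 = 0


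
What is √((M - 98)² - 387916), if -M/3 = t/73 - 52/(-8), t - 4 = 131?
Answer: 3*I*√882897359/146 ≈ 610.55*I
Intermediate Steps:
t = 135 (t = 4 + 131 = 135)
M = -3657/146 (M = -3*(135/73 - 52/(-8)) = -3*(135*(1/73) - 52*(-⅛)) = -3*(135/73 + 13/2) = -3*1219/146 = -3657/146 ≈ -25.048)
√((M - 98)² - 387916) = √((-3657/146 - 98)² - 387916) = √((-17965/146)² - 387916) = √(322741225/21316 - 387916) = √(-7946076231/21316) = 3*I*√882897359/146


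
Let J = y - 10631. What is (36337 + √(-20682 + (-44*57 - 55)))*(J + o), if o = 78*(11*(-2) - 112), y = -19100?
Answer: -1460129671 - 40183*I*√23245 ≈ -1.4601e+9 - 6.1264e+6*I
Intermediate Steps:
J = -29731 (J = -19100 - 10631 = -29731)
o = -10452 (o = 78*(-22 - 112) = 78*(-134) = -10452)
(36337 + √(-20682 + (-44*57 - 55)))*(J + o) = (36337 + √(-20682 + (-44*57 - 55)))*(-29731 - 10452) = (36337 + √(-20682 + (-2508 - 55)))*(-40183) = (36337 + √(-20682 - 2563))*(-40183) = (36337 + √(-23245))*(-40183) = (36337 + I*√23245)*(-40183) = -1460129671 - 40183*I*√23245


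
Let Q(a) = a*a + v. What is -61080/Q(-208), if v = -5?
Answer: -61080/43259 ≈ -1.4120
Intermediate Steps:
Q(a) = -5 + a² (Q(a) = a*a - 5 = a² - 5 = -5 + a²)
-61080/Q(-208) = -61080/(-5 + (-208)²) = -61080/(-5 + 43264) = -61080/43259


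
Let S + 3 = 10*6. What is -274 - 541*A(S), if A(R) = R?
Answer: -31111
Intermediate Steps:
S = 57 (S = -3 + 10*6 = -3 + 60 = 57)
-274 - 541*A(S) = -274 - 541*57 = -274 - 30837 = -31111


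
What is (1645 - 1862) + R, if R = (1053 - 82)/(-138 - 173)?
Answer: -68458/311 ≈ -220.12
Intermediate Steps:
R = -971/311 (R = 971/(-311) = 971*(-1/311) = -971/311 ≈ -3.1222)
(1645 - 1862) + R = (1645 - 1862) - 971/311 = -217 - 971/311 = -68458/311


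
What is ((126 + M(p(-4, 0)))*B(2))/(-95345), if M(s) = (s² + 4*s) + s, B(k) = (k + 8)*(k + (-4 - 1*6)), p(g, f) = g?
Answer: 1952/19069 ≈ 0.10237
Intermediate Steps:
B(k) = (-10 + k)*(8 + k) (B(k) = (8 + k)*(k + (-4 - 6)) = (8 + k)*(k - 10) = (8 + k)*(-10 + k) = (-10 + k)*(8 + k))
M(s) = s² + 5*s
((126 + M(p(-4, 0)))*B(2))/(-95345) = ((126 - 4*(5 - 4))*(-80 + 2² - 2*2))/(-95345) = ((126 - 4*1)*(-80 + 4 - 4))*(-1/95345) = ((126 - 4)*(-80))*(-1/95345) = (122*(-80))*(-1/95345) = -9760*(-1/95345) = 1952/19069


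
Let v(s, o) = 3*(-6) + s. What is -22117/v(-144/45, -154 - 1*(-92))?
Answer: 110585/106 ≈ 1043.3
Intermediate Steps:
v(s, o) = -18 + s
-22117/v(-144/45, -154 - 1*(-92)) = -22117/(-18 - 144/45) = -22117/(-18 - 144*1/45) = -22117/(-18 - 16/5) = -22117/(-106/5) = -22117*(-5/106) = 110585/106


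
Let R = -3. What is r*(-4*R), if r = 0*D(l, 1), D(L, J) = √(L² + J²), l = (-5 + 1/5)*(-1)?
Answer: 0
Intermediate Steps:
l = 24/5 (l = (-5 + 1*(⅕))*(-1) = (-5 + ⅕)*(-1) = -24/5*(-1) = 24/5 ≈ 4.8000)
D(L, J) = √(J² + L²)
r = 0 (r = 0*√(1² + (24/5)²) = 0*√(1 + 576/25) = 0*√(601/25) = 0*(√601/5) = 0)
r*(-4*R) = 0*(-4*(-3)) = 0*12 = 0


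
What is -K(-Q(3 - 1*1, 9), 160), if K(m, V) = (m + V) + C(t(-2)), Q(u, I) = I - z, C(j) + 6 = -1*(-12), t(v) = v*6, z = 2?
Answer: -159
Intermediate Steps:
t(v) = 6*v
C(j) = 6 (C(j) = -6 - 1*(-12) = -6 + 12 = 6)
Q(u, I) = -2 + I (Q(u, I) = I - 1*2 = I - 2 = -2 + I)
K(m, V) = 6 + V + m (K(m, V) = (m + V) + 6 = (V + m) + 6 = 6 + V + m)
-K(-Q(3 - 1*1, 9), 160) = -(6 + 160 - (-2 + 9)) = -(6 + 160 - 1*7) = -(6 + 160 - 7) = -1*159 = -159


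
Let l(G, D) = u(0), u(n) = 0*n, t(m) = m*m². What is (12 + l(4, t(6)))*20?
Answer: 240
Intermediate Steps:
t(m) = m³
u(n) = 0
l(G, D) = 0
(12 + l(4, t(6)))*20 = (12 + 0)*20 = 12*20 = 240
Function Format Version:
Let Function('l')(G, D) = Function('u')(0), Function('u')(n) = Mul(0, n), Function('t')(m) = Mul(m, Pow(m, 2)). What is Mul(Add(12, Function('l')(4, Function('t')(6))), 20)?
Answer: 240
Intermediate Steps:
Function('t')(m) = Pow(m, 3)
Function('u')(n) = 0
Function('l')(G, D) = 0
Mul(Add(12, Function('l')(4, Function('t')(6))), 20) = Mul(Add(12, 0), 20) = Mul(12, 20) = 240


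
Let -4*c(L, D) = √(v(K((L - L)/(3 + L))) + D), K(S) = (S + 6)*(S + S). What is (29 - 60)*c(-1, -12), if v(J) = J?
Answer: 31*I*√3/2 ≈ 26.847*I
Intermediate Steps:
K(S) = 2*S*(6 + S) (K(S) = (6 + S)*(2*S) = 2*S*(6 + S))
c(L, D) = -√D/4 (c(L, D) = -√(2*((L - L)/(3 + L))*(6 + (L - L)/(3 + L)) + D)/4 = -√(2*(0/(3 + L))*(6 + 0/(3 + L)) + D)/4 = -√(2*0*(6 + 0) + D)/4 = -√(2*0*6 + D)/4 = -√(0 + D)/4 = -√D/4)
(29 - 60)*c(-1, -12) = (29 - 60)*(-I*√3/2) = -(-31)*2*I*√3/4 = -(-31)*I*√3/2 = 31*I*√3/2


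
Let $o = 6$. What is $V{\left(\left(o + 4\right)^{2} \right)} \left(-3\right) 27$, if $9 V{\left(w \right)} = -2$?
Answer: $18$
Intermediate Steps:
$V{\left(w \right)} = - \frac{2}{9}$ ($V{\left(w \right)} = \frac{1}{9} \left(-2\right) = - \frac{2}{9}$)
$V{\left(\left(o + 4\right)^{2} \right)} \left(-3\right) 27 = \left(- \frac{2}{9}\right) \left(-3\right) 27 = \frac{2}{3} \cdot 27 = 18$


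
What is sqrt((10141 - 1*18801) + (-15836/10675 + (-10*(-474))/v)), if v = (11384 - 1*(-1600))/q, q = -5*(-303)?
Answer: I*sqrt(43269911318475478)/2310070 ≈ 90.047*I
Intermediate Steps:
q = 1515
v = 4328/505 (v = (11384 - 1*(-1600))/1515 = (11384 + 1600)*(1/1515) = 12984*(1/1515) = 4328/505 ≈ 8.5703)
sqrt((10141 - 1*18801) + (-15836/10675 + (-10*(-474))/v)) = sqrt((10141 - 1*18801) + (-15836/10675 + (-10*(-474))/(4328/505))) = sqrt((10141 - 18801) + (-15836*1/10675 + 4740*(505/4328))) = sqrt(-8660 + (-15836/10675 + 598425/1082)) = sqrt(-8660 + 6371052323/11550350) = sqrt(-93654978677/11550350) = I*sqrt(43269911318475478)/2310070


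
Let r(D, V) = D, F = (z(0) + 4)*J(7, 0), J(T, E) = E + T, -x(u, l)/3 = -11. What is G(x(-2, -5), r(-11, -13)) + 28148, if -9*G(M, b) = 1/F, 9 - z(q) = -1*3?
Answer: 28373183/1008 ≈ 28148.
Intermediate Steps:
x(u, l) = 33 (x(u, l) = -3*(-11) = 33)
z(q) = 12 (z(q) = 9 - (-1)*3 = 9 - 1*(-3) = 9 + 3 = 12)
F = 112 (F = (12 + 4)*(0 + 7) = 16*7 = 112)
G(M, b) = -1/1008 (G(M, b) = -⅑/112 = -⅑*1/112 = -1/1008)
G(x(-2, -5), r(-11, -13)) + 28148 = -1/1008 + 28148 = 28373183/1008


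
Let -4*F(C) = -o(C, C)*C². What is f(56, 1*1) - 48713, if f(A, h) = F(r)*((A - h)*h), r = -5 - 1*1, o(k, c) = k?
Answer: -51683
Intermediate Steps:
r = -6 (r = -5 - 1 = -6)
F(C) = C³/4 (F(C) = -(-1)*C*C²/4 = -(-1)*C³/4 = C³/4)
f(A, h) = -54*h*(A - h) (f(A, h) = ((¼)*(-6)³)*((A - h)*h) = ((¼)*(-216))*(h*(A - h)) = -54*h*(A - h))
f(56, 1*1) - 48713 = 54*(1*1)*(1*1 - 1*56) - 48713 = 54*1*(1 - 56) - 48713 = 54*1*(-55) - 48713 = -2970 - 48713 = -51683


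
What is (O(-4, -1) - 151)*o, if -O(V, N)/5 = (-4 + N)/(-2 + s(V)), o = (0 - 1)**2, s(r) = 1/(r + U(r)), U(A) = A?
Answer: -2767/17 ≈ -162.76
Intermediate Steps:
s(r) = 1/(2*r) (s(r) = 1/(r + r) = 1/(2*r))
o = 1 (o = (-1)**2 = 1)
O(V, N) = -5*(-4 + N)/(-2 + 1/(2*V))
(O(-4, -1) - 151)*o = (10*(-4)*(-4 - 1)/(-1 + 4*(-4)) - 151)*1 = (10*(-4)*(-5)/(-1 - 16) - 151)*1 = (10*(-4)*(-5)/(-17) - 151)*1 = (10*(-4)*(-1/17)*(-5) - 151)*1 = (-200/17 - 151)*1 = -2767/17*1 = -2767/17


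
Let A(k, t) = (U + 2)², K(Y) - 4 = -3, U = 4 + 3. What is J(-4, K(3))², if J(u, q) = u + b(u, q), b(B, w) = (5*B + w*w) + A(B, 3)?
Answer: 3364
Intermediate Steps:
U = 7
K(Y) = 1 (K(Y) = 4 - 3 = 1)
A(k, t) = 81 (A(k, t) = (7 + 2)² = 9² = 81)
b(B, w) = 81 + w² + 5*B (b(B, w) = (5*B + w*w) + 81 = (5*B + w²) + 81 = (w² + 5*B) + 81 = 81 + w² + 5*B)
J(u, q) = 81 + q² + 6*u (J(u, q) = u + (81 + q² + 5*u) = 81 + q² + 6*u)
J(-4, K(3))² = (81 + 1² + 6*(-4))² = (81 + 1 - 24)² = 58² = 3364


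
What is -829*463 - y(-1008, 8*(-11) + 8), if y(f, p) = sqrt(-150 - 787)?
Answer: -383827 - I*sqrt(937) ≈ -3.8383e+5 - 30.61*I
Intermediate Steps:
y(f, p) = I*sqrt(937) (y(f, p) = sqrt(-937) = I*sqrt(937))
-829*463 - y(-1008, 8*(-11) + 8) = -829*463 - I*sqrt(937) = -383827 - I*sqrt(937)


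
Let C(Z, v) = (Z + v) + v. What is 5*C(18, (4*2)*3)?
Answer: 330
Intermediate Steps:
C(Z, v) = Z + 2*v
5*C(18, (4*2)*3) = 5*(18 + 2*((4*2)*3)) = 5*(18 + 2*(8*3)) = 5*(18 + 2*24) = 5*(18 + 48) = 5*66 = 330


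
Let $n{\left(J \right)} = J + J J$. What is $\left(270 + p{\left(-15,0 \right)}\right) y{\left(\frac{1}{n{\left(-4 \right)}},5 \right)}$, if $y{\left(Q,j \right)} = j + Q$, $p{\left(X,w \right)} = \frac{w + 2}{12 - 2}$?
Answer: $\frac{82411}{60} \approx 1373.5$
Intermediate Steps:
$p{\left(X,w \right)} = \frac{1}{5} + \frac{w}{10}$ ($p{\left(X,w \right)} = \frac{2 + w}{10} = \left(2 + w\right) \frac{1}{10} = \frac{1}{5} + \frac{w}{10}$)
$n{\left(J \right)} = J + J^{2}$
$y{\left(Q,j \right)} = Q + j$
$\left(270 + p{\left(-15,0 \right)}\right) y{\left(\frac{1}{n{\left(-4 \right)}},5 \right)} = \left(270 + \left(\frac{1}{5} + \frac{1}{10} \cdot 0\right)\right) \left(\frac{1}{\left(-4\right) \left(1 - 4\right)} + 5\right) = \left(270 + \left(\frac{1}{5} + 0\right)\right) \left(\frac{1}{\left(-4\right) \left(-3\right)} + 5\right) = \left(270 + \frac{1}{5}\right) \left(\frac{1}{12} + 5\right) = \frac{1351 \left(\frac{1}{12} + 5\right)}{5} = \frac{1351}{5} \cdot \frac{61}{12} = \frac{82411}{60}$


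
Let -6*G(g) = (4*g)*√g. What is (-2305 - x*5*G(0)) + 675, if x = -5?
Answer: -1630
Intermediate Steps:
G(g) = -2*g^(3/2)/3 (G(g) = -4*g*√g/6 = -2*g^(3/2)/3)
(-2305 - x*5*G(0)) + 675 = (-2305 - (-5*5)*(-2*0^(3/2)/3)) + 675 = (-2305 - (-25)*(-⅔*0)) + 675 = (-2305 - (-25)*0) + 675 = (-2305 - 1*0) + 675 = (-2305 + 0) + 675 = -2305 + 675 = -1630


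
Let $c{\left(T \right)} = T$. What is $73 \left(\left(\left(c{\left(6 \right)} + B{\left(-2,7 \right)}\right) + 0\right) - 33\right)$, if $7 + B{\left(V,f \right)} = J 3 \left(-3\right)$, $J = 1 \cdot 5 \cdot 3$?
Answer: $-12337$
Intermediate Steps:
$J = 15$ ($J = 5 \cdot 3 = 15$)
$B{\left(V,f \right)} = -142$ ($B{\left(V,f \right)} = -7 + 15 \cdot 3 \left(-3\right) = -7 + 45 \left(-3\right) = -7 - 135 = -142$)
$73 \left(\left(\left(c{\left(6 \right)} + B{\left(-2,7 \right)}\right) + 0\right) - 33\right) = 73 \left(\left(\left(6 - 142\right) + 0\right) - 33\right) = 73 \left(\left(-136 + 0\right) - 33\right) = 73 \left(-136 - 33\right) = 73 \left(-169\right) = -12337$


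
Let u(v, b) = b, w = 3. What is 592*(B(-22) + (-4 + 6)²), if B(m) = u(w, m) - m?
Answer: 2368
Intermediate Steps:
B(m) = 0 (B(m) = m - m = 0)
592*(B(-22) + (-4 + 6)²) = 592*(0 + (-4 + 6)²) = 592*(0 + 2²) = 592*(0 + 4) = 592*4 = 2368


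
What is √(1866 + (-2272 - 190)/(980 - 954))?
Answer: √299351/13 ≈ 42.087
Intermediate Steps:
√(1866 + (-2272 - 190)/(980 - 954)) = √(1866 - 2462/26) = √(1866 - 2462*1/26) = √(1866 - 1231/13) = √(23027/13) = √299351/13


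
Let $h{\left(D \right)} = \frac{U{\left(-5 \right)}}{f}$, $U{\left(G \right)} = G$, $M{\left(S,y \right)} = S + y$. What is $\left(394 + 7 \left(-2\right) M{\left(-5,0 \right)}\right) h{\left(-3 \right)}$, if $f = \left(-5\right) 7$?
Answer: $\frac{464}{7} \approx 66.286$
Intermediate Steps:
$f = -35$
$h{\left(D \right)} = \frac{1}{7}$ ($h{\left(D \right)} = - \frac{5}{-35} = \left(-5\right) \left(- \frac{1}{35}\right) = \frac{1}{7}$)
$\left(394 + 7 \left(-2\right) M{\left(-5,0 \right)}\right) h{\left(-3 \right)} = \left(394 + 7 \left(-2\right) \left(-5 + 0\right)\right) \frac{1}{7} = \left(394 - -70\right) \frac{1}{7} = \left(394 + 70\right) \frac{1}{7} = 464 \cdot \frac{1}{7} = \frac{464}{7}$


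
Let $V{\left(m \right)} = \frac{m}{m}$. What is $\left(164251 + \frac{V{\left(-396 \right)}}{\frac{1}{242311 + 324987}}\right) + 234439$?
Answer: $965988$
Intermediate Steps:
$V{\left(m \right)} = 1$
$\left(164251 + \frac{V{\left(-396 \right)}}{\frac{1}{242311 + 324987}}\right) + 234439 = \left(164251 + 1 \frac{1}{\frac{1}{242311 + 324987}}\right) + 234439 = \left(164251 + 1 \frac{1}{\frac{1}{567298}}\right) + 234439 = \left(164251 + 1 \cdot 567298\right) + 234439 = \left(164251 + 567298\right) + 234439 = 731549 + 234439 = 965988$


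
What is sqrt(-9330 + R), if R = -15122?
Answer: 2*I*sqrt(6113) ≈ 156.37*I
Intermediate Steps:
sqrt(-9330 + R) = sqrt(-9330 - 15122) = sqrt(-24452) = 2*I*sqrt(6113)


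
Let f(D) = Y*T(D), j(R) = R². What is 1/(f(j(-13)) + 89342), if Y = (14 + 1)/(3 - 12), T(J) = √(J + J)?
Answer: 402039/35918964113 + 195*√2/71837928226 ≈ 1.1197e-5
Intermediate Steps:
T(J) = √2*√J (T(J) = √(2*J) = √2*√J)
Y = -5/3 (Y = 15/(-9) = 15*(-⅑) = -5/3 ≈ -1.6667)
f(D) = -5*√2*√D/3
1/(f(j(-13)) + 89342) = 1/(-5*√2*√((-13)²)/3 + 89342) = 1/(-5*√2*√169/3 + 89342) = 1/(-5/3*√2*13 + 89342) = 1/(-65*√2/3 + 89342) = 1/(89342 - 65*√2/3)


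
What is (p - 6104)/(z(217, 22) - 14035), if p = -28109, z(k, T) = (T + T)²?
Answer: 34213/12099 ≈ 2.8278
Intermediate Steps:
z(k, T) = 4*T² (z(k, T) = (2*T)² = 4*T²)
(p - 6104)/(z(217, 22) - 14035) = (-28109 - 6104)/(4*22² - 14035) = -34213/(4*484 - 14035) = -34213/(1936 - 14035) = -34213/(-12099) = -34213*(-1/12099) = 34213/12099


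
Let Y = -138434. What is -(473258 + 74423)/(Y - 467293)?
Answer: 547681/605727 ≈ 0.90417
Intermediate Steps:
-(473258 + 74423)/(Y - 467293) = -(473258 + 74423)/(-138434 - 467293) = -547681/(-605727) = -547681*(-1)/605727 = -1*(-547681/605727) = 547681/605727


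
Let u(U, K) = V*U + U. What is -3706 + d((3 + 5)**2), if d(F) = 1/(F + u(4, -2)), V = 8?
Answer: -370599/100 ≈ -3706.0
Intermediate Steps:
u(U, K) = 9*U (u(U, K) = 8*U + U = 9*U)
d(F) = 1/(36 + F) (d(F) = 1/(F + 9*4) = 1/(F + 36) = 1/(36 + F))
-3706 + d((3 + 5)**2) = -3706 + 1/(36 + (3 + 5)**2) = -3706 + 1/(36 + 8**2) = -3706 + 1/(36 + 64) = -3706 + 1/100 = -370599/100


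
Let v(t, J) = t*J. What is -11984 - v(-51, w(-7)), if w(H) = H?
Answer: -12341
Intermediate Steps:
v(t, J) = J*t
-11984 - v(-51, w(-7)) = -11984 - (-7)*(-51) = -11984 - 1*357 = -11984 - 357 = -12341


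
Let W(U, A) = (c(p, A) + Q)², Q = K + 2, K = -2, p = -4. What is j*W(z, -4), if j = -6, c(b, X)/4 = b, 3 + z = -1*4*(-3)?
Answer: -1536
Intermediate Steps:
z = 9 (z = -3 - 1*4*(-3) = -3 - 4*(-3) = -3 + 12 = 9)
c(b, X) = 4*b
Q = 0 (Q = -2 + 2 = 0)
W(U, A) = 256 (W(U, A) = (4*(-4) + 0)² = (-16 + 0)² = (-16)² = 256)
j*W(z, -4) = -6*256 = -1536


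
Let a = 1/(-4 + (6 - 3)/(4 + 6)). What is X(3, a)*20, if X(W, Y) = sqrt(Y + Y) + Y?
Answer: -200/37 + 40*I*sqrt(185)/37 ≈ -5.4054 + 14.704*I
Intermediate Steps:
a = -10/37 (a = 1/(-4 + 3/10) = 1/(-37/10) = -10/37 ≈ -0.27027)
X(W, Y) = Y + sqrt(2)*sqrt(Y) (X(W, Y) = sqrt(2*Y) + Y = sqrt(2)*sqrt(Y) + Y = Y + sqrt(2)*sqrt(Y))
X(3, a)*20 = (-10/37 + sqrt(2)*sqrt(-10/37))*20 = (-10/37 + sqrt(2)*(I*sqrt(370)/37))*20 = (-10/37 + 2*I*sqrt(185)/37)*20 = -200/37 + 40*I*sqrt(185)/37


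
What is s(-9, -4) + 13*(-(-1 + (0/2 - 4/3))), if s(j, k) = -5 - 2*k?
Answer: 100/3 ≈ 33.333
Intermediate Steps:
s(-9, -4) + 13*(-(-1 + (0/2 - 4/3))) = (-5 - 2*(-4)) + 13*(-(-1 + (0/2 - 4/3))) = (-5 + 8) + 13*(-(-1 + (0*(½) - 4*⅓))) = 3 + 13*(-(-1 + (0 - 4/3))) = 3 + 13*(-(-1 - 4/3)) = 3 + 13*(-1*(-7/3)) = 3 + 13*(7/3) = 3 + 91/3 = 100/3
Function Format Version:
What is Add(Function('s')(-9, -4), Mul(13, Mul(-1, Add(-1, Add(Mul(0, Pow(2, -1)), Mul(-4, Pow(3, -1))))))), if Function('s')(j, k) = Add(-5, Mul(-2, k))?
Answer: Rational(100, 3) ≈ 33.333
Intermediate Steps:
Add(Function('s')(-9, -4), Mul(13, Mul(-1, Add(-1, Add(Mul(0, Pow(2, -1)), Mul(-4, Pow(3, -1))))))) = Add(Add(-5, Mul(-2, -4)), Mul(13, Mul(-1, Add(-1, Add(Mul(0, Pow(2, -1)), Mul(-4, Pow(3, -1))))))) = Add(Add(-5, 8), Mul(13, Mul(-1, Add(-1, Add(Mul(0, Rational(1, 2)), Mul(-4, Rational(1, 3))))))) = Add(3, Mul(13, Mul(-1, Add(-1, Add(0, Rational(-4, 3)))))) = Add(3, Mul(13, Mul(-1, Add(-1, Rational(-4, 3))))) = Add(3, Mul(13, Mul(-1, Rational(-7, 3)))) = Add(3, Mul(13, Rational(7, 3))) = Add(3, Rational(91, 3)) = Rational(100, 3)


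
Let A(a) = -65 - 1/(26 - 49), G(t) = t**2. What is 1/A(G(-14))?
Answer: -23/1494 ≈ -0.015395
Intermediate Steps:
A(a) = -1494/23 (A(a) = -65 - 1/(-23) = -65 - 1*(-1/23) = -65 + 1/23 = -1494/23)
1/A(G(-14)) = 1/(-1494/23) = -23/1494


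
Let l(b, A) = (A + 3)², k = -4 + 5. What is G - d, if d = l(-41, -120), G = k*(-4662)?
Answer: -18351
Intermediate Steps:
k = 1
l(b, A) = (3 + A)²
G = -4662 (G = 1*(-4662) = -4662)
d = 13689 (d = (3 - 120)² = (-117)² = 13689)
G - d = -4662 - 1*13689 = -4662 - 13689 = -18351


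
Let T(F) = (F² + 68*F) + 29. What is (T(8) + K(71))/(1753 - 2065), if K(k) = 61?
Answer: -349/156 ≈ -2.2372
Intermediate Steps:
T(F) = 29 + F² + 68*F
(T(8) + K(71))/(1753 - 2065) = ((29 + 8² + 68*8) + 61)/(1753 - 2065) = ((29 + 64 + 544) + 61)/(-312) = (637 + 61)*(-1/312) = 698*(-1/312) = -349/156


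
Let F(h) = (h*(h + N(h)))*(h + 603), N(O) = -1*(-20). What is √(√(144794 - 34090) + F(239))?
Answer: √(52120642 + 4*√6919) ≈ 7219.5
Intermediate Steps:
N(O) = 20
F(h) = h*(20 + h)*(603 + h) (F(h) = (h*(h + 20))*(h + 603) = (h*(20 + h))*(603 + h) = h*(20 + h)*(603 + h))
√(√(144794 - 34090) + F(239)) = √(√(144794 - 34090) + 239*(12060 + 239² + 623*239)) = √(√110704 + 239*(12060 + 57121 + 148897)) = √(4*√6919 + 239*218078) = √(4*√6919 + 52120642) = √(52120642 + 4*√6919)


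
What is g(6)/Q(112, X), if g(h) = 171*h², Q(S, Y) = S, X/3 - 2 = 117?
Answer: 1539/28 ≈ 54.964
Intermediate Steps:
X = 357 (X = 6 + 3*117 = 6 + 351 = 357)
g(6)/Q(112, X) = (171*6²)/112 = (171*36)*(1/112) = 6156*(1/112) = 1539/28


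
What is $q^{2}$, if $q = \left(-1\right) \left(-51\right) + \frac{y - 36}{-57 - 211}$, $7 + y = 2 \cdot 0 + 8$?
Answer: $\frac{187772209}{71824} \approx 2614.3$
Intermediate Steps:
$y = 1$ ($y = -7 + \left(2 \cdot 0 + 8\right) = -7 + \left(0 + 8\right) = -7 + 8 = 1$)
$q = \frac{13703}{268}$ ($q = \left(-1\right) \left(-51\right) + \frac{1 - 36}{-57 - 211} = 51 - \frac{35}{-268} = 51 - - \frac{35}{268} = 51 + \frac{35}{268} = \frac{13703}{268} \approx 51.131$)
$q^{2} = \left(\frac{13703}{268}\right)^{2} = \frac{187772209}{71824}$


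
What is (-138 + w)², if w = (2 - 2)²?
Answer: 19044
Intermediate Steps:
w = 0 (w = 0² = 0)
(-138 + w)² = (-138 + 0)² = (-138)² = 19044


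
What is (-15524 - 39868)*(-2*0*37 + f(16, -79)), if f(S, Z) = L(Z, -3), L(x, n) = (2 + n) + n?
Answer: 221568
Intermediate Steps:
L(x, n) = 2 + 2*n
f(S, Z) = -4 (f(S, Z) = 2 + 2*(-3) = 2 - 6 = -4)
(-15524 - 39868)*(-2*0*37 + f(16, -79)) = (-15524 - 39868)*(-2*0*37 - 4) = -55392*(0*37 - 4) = -55392*(0 - 4) = -55392*(-4) = 221568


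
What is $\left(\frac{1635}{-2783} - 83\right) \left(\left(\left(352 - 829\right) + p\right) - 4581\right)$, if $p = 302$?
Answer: $\frac{1106359744}{2783} \approx 3.9754 \cdot 10^{5}$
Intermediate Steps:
$\left(\frac{1635}{-2783} - 83\right) \left(\left(\left(352 - 829\right) + p\right) - 4581\right) = \left(\frac{1635}{-2783} - 83\right) \left(\left(\left(352 - 829\right) + 302\right) - 4581\right) = \left(1635 \left(- \frac{1}{2783}\right) - 83\right) \left(\left(\left(352 - 829\right) + 302\right) - 4581\right) = \left(- \frac{1635}{2783} - 83\right) \left(\left(-477 + 302\right) - 4581\right) = - \frac{232624 \left(-175 - 4581\right)}{2783} = \left(- \frac{232624}{2783}\right) \left(-4756\right) = \frac{1106359744}{2783}$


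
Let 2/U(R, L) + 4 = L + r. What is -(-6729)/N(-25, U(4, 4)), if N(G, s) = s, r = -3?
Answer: -20187/2 ≈ -10094.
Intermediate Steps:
U(R, L) = 2/(-7 + L) (U(R, L) = 2/(-4 + (L - 3)) = 2/(-4 + (-3 + L)) = 2/(-7 + L))
-(-6729)/N(-25, U(4, 4)) = -(-6729)/(2/(-7 + 4)) = -(-6729)/(2/(-3)) = -(-6729)/(2*(-⅓)) = -(-6729)/(-⅔) = -(-6729)*(-3)/2 = -3*6729/2 = -20187/2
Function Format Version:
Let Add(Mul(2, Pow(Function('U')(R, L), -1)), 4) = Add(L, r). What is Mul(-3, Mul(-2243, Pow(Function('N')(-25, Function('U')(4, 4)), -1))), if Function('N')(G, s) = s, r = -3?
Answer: Rational(-20187, 2) ≈ -10094.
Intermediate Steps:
Function('U')(R, L) = Mul(2, Pow(Add(-7, L), -1)) (Function('U')(R, L) = Mul(2, Pow(Add(-4, Add(L, -3)), -1)) = Mul(2, Pow(Add(-4, Add(-3, L)), -1)) = Mul(2, Pow(Add(-7, L), -1)))
Mul(-3, Mul(-2243, Pow(Function('N')(-25, Function('U')(4, 4)), -1))) = Mul(-3, Mul(-2243, Pow(Mul(2, Pow(Add(-7, 4), -1)), -1))) = Mul(-3, Mul(-2243, Pow(Mul(2, Pow(-3, -1)), -1))) = Mul(-3, Mul(-2243, Pow(Mul(2, Rational(-1, 3)), -1))) = Mul(-3, Mul(-2243, Pow(Rational(-2, 3), -1))) = Mul(-3, Mul(-2243, Rational(-3, 2))) = Mul(-3, Rational(6729, 2)) = Rational(-20187, 2)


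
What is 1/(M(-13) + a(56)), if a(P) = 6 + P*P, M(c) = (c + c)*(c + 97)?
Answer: 1/958 ≈ 0.0010438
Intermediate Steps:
M(c) = 2*c*(97 + c) (M(c) = (2*c)*(97 + c) = 2*c*(97 + c))
a(P) = 6 + P²
1/(M(-13) + a(56)) = 1/(2*(-13)*(97 - 13) + (6 + 56²)) = 1/(2*(-13)*84 + (6 + 3136)) = 1/(-2184 + 3142) = 1/958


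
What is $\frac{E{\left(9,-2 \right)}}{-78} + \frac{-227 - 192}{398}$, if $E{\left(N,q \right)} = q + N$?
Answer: $- \frac{8867}{7761} \approx -1.1425$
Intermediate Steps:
$E{\left(N,q \right)} = N + q$
$\frac{E{\left(9,-2 \right)}}{-78} + \frac{-227 - 192}{398} = \frac{9 - 2}{-78} + \frac{-227 - 192}{398} = 7 \left(- \frac{1}{78}\right) - \frac{419}{398} = - \frac{7}{78} - \frac{419}{398} = - \frac{8867}{7761}$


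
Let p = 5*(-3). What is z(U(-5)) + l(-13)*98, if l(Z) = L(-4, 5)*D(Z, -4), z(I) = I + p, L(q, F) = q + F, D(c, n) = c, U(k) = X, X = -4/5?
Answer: -6449/5 ≈ -1289.8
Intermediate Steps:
X = -⅘ (X = -4*⅕ = -⅘ ≈ -0.80000)
U(k) = -⅘
p = -15
L(q, F) = F + q
z(I) = -15 + I (z(I) = I - 15 = -15 + I)
l(Z) = Z (l(Z) = (5 - 4)*Z = 1*Z = Z)
z(U(-5)) + l(-13)*98 = (-15 - ⅘) - 13*98 = -79/5 - 1274 = -6449/5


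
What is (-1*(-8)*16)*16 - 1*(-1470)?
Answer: 3518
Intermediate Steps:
(-1*(-8)*16)*16 - 1*(-1470) = (8*16)*16 + 1470 = 128*16 + 1470 = 2048 + 1470 = 3518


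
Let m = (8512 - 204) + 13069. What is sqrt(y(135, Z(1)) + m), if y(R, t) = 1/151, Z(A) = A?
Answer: 2*sqrt(121854282)/151 ≈ 146.21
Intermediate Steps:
y(R, t) = 1/151
m = 21377 (m = 8308 + 13069 = 21377)
sqrt(y(135, Z(1)) + m) = sqrt(1/151 + 21377) = sqrt(3227928/151) = 2*sqrt(121854282)/151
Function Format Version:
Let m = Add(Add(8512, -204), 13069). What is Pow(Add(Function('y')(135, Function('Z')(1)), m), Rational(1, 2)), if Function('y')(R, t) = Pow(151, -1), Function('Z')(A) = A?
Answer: Mul(Rational(2, 151), Pow(121854282, Rational(1, 2))) ≈ 146.21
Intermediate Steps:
Function('y')(R, t) = Rational(1, 151)
m = 21377 (m = Add(8308, 13069) = 21377)
Pow(Add(Function('y')(135, Function('Z')(1)), m), Rational(1, 2)) = Pow(Add(Rational(1, 151), 21377), Rational(1, 2)) = Pow(Rational(3227928, 151), Rational(1, 2)) = Mul(Rational(2, 151), Pow(121854282, Rational(1, 2)))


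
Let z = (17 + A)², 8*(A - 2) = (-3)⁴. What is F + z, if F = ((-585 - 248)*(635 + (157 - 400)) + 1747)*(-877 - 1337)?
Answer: 46021356433/64 ≈ 7.1908e+8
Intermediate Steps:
A = 97/8 (A = 2 + (⅛)*(-3)⁴ = 2 + (⅛)*81 = 2 + 81/8 = 97/8 ≈ 12.125)
z = 54289/64 (z = (17 + 97/8)² = (233/8)² = 54289/64 ≈ 848.27)
F = 719082846 (F = (-833*(635 - 243) + 1747)*(-2214) = (-833*392 + 1747)*(-2214) = (-326536 + 1747)*(-2214) = -324789*(-2214) = 719082846)
F + z = 719082846 + 54289/64 = 46021356433/64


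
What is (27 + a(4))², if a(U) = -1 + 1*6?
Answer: 1024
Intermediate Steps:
a(U) = 5 (a(U) = -1 + 6 = 5)
(27 + a(4))² = (27 + 5)² = 32² = 1024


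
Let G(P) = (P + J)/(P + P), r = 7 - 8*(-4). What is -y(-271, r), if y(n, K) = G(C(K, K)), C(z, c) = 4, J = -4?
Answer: 0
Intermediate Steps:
r = 39 (r = 7 + 32 = 39)
G(P) = (-4 + P)/(2*P) (G(P) = (P - 4)/(P + P) = (-4 + P)/((2*P)) = (-4 + P)*(1/(2*P)) = (-4 + P)/(2*P))
y(n, K) = 0 (y(n, K) = (½)*(-4 + 4)/4 = (½)*(¼)*0 = 0)
-y(-271, r) = -1*0 = 0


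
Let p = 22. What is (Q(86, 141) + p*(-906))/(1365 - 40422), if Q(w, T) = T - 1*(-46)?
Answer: 19745/39057 ≈ 0.50554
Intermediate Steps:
Q(w, T) = 46 + T (Q(w, T) = T + 46 = 46 + T)
(Q(86, 141) + p*(-906))/(1365 - 40422) = ((46 + 141) + 22*(-906))/(1365 - 40422) = (187 - 19932)/(-39057) = -19745*(-1/39057) = 19745/39057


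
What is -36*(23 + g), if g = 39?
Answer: -2232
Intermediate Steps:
-36*(23 + g) = -36*(23 + 39) = -36*62 = -2232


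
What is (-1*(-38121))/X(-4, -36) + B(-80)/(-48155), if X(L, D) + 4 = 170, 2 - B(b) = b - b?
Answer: 1835716423/7993730 ≈ 229.64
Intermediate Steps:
B(b) = 2 (B(b) = 2 - (b - b) = 2 - 1*0 = 2 + 0 = 2)
X(L, D) = 166 (X(L, D) = -4 + 170 = 166)
(-1*(-38121))/X(-4, -36) + B(-80)/(-48155) = -1*(-38121)/166 + 2/(-48155) = 38121*(1/166) + 2*(-1/48155) = 38121/166 - 2/48155 = 1835716423/7993730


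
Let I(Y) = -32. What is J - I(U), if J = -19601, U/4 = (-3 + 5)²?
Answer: -19569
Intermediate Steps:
U = 16 (U = 4*(-3 + 5)² = 4*2² = 4*4 = 16)
J - I(U) = -19601 - 1*(-32) = -19601 + 32 = -19569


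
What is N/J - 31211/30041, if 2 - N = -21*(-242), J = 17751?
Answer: -706634741/533257791 ≈ -1.3251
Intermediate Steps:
N = -5080 (N = 2 - (-21)*(-242) = 2 - 1*5082 = 2 - 5082 = -5080)
N/J - 31211/30041 = -5080/17751 - 31211/30041 = -706634741/533257791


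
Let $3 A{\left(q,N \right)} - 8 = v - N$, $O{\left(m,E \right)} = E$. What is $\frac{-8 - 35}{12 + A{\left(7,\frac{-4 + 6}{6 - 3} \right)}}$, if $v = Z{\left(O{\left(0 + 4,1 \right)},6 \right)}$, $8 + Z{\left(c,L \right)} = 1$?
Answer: $- \frac{387}{109} \approx -3.5505$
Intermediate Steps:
$Z{\left(c,L \right)} = -7$ ($Z{\left(c,L \right)} = -8 + 1 = -7$)
$v = -7$
$A{\left(q,N \right)} = \frac{1}{3} - \frac{N}{3}$ ($A{\left(q,N \right)} = \frac{8}{3} + \frac{-7 - N}{3} = \frac{8}{3} - \left(\frac{7}{3} + \frac{N}{3}\right) = \frac{1}{3} - \frac{N}{3}$)
$\frac{-8 - 35}{12 + A{\left(7,\frac{-4 + 6}{6 - 3} \right)}} = \frac{-8 - 35}{12 + \left(\frac{1}{3} - \frac{\left(-4 + 6\right) \frac{1}{6 - 3}}{3}\right)} = \frac{1}{12 + \left(\frac{1}{3} - \frac{2 \cdot \frac{1}{3}}{3}\right)} \left(-43\right) = \frac{1}{12 + \left(\frac{1}{3} - \frac{2}{9}\right)} \left(-43\right) = \frac{1}{12 + \frac{1}{9}} \left(-43\right) = \frac{1}{\frac{109}{9}} \left(-43\right) = \frac{9}{109} \left(-43\right) = - \frac{387}{109}$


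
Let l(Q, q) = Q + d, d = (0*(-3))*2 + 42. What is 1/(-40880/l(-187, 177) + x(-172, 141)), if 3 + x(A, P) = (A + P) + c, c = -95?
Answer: 29/4435 ≈ 0.0065389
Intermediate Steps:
x(A, P) = -98 + A + P (x(A, P) = -3 + ((A + P) - 95) = -3 + (-95 + A + P) = -98 + A + P)
d = 42 (d = 0*2 + 42 = 0 + 42 = 42)
l(Q, q) = 42 + Q (l(Q, q) = Q + 42 = 42 + Q)
1/(-40880/l(-187, 177) + x(-172, 141)) = 1/(-40880/(42 - 187) + (-98 - 172 + 141)) = 1/(-40880/(-145) - 129) = 1/(-40880*(-1/145) - 129) = 1/(8176/29 - 129) = 1/(4435/29) = 29/4435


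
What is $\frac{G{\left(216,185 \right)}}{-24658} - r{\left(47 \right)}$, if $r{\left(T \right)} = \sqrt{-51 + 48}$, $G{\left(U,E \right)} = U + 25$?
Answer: $- \frac{241}{24658} - i \sqrt{3} \approx -0.0097737 - 1.732 i$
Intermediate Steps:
$G{\left(U,E \right)} = 25 + U$
$r{\left(T \right)} = i \sqrt{3}$ ($r{\left(T \right)} = \sqrt{-3} = i \sqrt{3}$)
$\frac{G{\left(216,185 \right)}}{-24658} - r{\left(47 \right)} = \frac{25 + 216}{-24658} - i \sqrt{3} = 241 \left(- \frac{1}{24658}\right) - i \sqrt{3} = - \frac{241}{24658} - i \sqrt{3}$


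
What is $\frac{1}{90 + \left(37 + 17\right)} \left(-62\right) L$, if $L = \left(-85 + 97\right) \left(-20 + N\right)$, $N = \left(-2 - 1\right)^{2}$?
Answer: $\frac{341}{6} \approx 56.833$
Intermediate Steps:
$N = 9$ ($N = \left(-3\right)^{2} = 9$)
$L = -132$ ($L = \left(-85 + 97\right) \left(-20 + 9\right) = 12 \left(-11\right) = -132$)
$\frac{1}{90 + \left(37 + 17\right)} \left(-62\right) L = \frac{1}{90 + \left(37 + 17\right)} \left(-62\right) \left(-132\right) = \frac{1}{90 + 54} \left(-62\right) \left(-132\right) = \frac{1}{144} \left(-62\right) \left(-132\right) = \left(- \frac{31}{72}\right) \left(-132\right) = \frac{341}{6}$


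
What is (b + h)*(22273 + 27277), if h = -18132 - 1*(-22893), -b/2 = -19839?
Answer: 2201952450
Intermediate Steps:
b = 39678 (b = -2*(-19839) = 39678)
h = 4761 (h = -18132 + 22893 = 4761)
(b + h)*(22273 + 27277) = (39678 + 4761)*(22273 + 27277) = 44439*49550 = 2201952450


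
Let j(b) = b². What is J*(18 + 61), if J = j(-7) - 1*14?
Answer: 2765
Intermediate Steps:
J = 35 (J = (-7)² - 1*14 = 49 - 14 = 35)
J*(18 + 61) = 35*(18 + 61) = 35*79 = 2765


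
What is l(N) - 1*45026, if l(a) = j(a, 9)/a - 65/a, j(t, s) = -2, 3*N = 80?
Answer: -3602281/80 ≈ -45029.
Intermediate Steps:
N = 80/3 (N = (⅓)*80 = 80/3 ≈ 26.667)
l(a) = -67/a (l(a) = -2/a - 65/a = -67/a)
l(N) - 1*45026 = -67/80/3 - 1*45026 = -67*3/80 - 45026 = -201/80 - 45026 = -3602281/80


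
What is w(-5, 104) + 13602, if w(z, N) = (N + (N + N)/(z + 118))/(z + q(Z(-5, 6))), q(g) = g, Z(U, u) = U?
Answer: 1535830/113 ≈ 13591.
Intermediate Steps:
w(z, N) = (N + 2*N/(118 + z))/(-5 + z) (w(z, N) = (N + (N + N)/(z + 118))/(z - 5) = (N + (2*N)/(118 + z))/(-5 + z) = (N + 2*N/(118 + z))/(-5 + z))
w(-5, 104) + 13602 = 104*(120 - 5)/(-590 + (-5)² + 113*(-5)) + 13602 = 104*115/(-590 + 25 - 565) + 13602 = 104*115/(-1130) + 13602 = 104*(-1/1130)*115 + 13602 = -1196/113 + 13602 = 1535830/113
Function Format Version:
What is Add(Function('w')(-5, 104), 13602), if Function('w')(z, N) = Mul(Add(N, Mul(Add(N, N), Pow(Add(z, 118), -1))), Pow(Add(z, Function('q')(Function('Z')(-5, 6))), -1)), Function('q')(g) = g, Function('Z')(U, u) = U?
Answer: Rational(1535830, 113) ≈ 13591.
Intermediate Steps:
Function('w')(z, N) = Mul(Pow(Add(-5, z), -1), Add(N, Mul(2, N, Pow(Add(118, z), -1)))) (Function('w')(z, N) = Mul(Add(N, Mul(Add(N, N), Pow(Add(z, 118), -1))), Pow(Add(z, -5), -1)) = Mul(Add(N, Mul(Mul(2, N), Pow(Add(118, z), -1))), Pow(Add(-5, z), -1)) = Mul(Add(N, Mul(2, N, Pow(Add(118, z), -1))), Pow(Add(-5, z), -1)) = Mul(Pow(Add(-5, z), -1), Add(N, Mul(2, N, Pow(Add(118, z), -1)))))
Add(Function('w')(-5, 104), 13602) = Add(Mul(104, Pow(Add(-590, Pow(-5, 2), Mul(113, -5)), -1), Add(120, -5)), 13602) = Add(Mul(104, Pow(Add(-590, 25, -565), -1), 115), 13602) = Add(Mul(104, Pow(-1130, -1), 115), 13602) = Add(Mul(104, Rational(-1, 1130), 115), 13602) = Add(Rational(-1196, 113), 13602) = Rational(1535830, 113)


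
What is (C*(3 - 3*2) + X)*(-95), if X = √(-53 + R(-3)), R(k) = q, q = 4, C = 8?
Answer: 2280 - 665*I ≈ 2280.0 - 665.0*I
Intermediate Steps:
R(k) = 4
X = 7*I (X = √(-53 + 4) = √(-49) = 7*I ≈ 7.0*I)
(C*(3 - 3*2) + X)*(-95) = (8*(3 - 3*2) + 7*I)*(-95) = (8*(3 - 6) + 7*I)*(-95) = (8*(-3) + 7*I)*(-95) = (-24 + 7*I)*(-95) = 2280 - 665*I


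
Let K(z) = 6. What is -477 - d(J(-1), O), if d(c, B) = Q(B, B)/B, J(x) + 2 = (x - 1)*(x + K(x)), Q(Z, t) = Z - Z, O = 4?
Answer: -477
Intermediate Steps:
Q(Z, t) = 0
J(x) = -2 + (-1 + x)*(6 + x) (J(x) = -2 + (x - 1)*(x + 6) = -2 + (-1 + x)*(6 + x))
d(c, B) = 0 (d(c, B) = 0/B = 0)
-477 - d(J(-1), O) = -477 - 1*0 = -477 + 0 = -477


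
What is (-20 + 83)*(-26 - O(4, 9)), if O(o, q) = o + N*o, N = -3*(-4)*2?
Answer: -7938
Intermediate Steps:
N = 24 (N = 12*2 = 24)
O(o, q) = 25*o (O(o, q) = o + 24*o = 25*o)
(-20 + 83)*(-26 - O(4, 9)) = (-20 + 83)*(-26 - 25*4) = 63*(-26 - 1*100) = 63*(-26 - 100) = 63*(-126) = -7938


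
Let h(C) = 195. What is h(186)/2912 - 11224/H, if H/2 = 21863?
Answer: -929143/4897312 ≈ -0.18973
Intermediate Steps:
H = 43726 (H = 2*21863 = 43726)
h(186)/2912 - 11224/H = 195/2912 - 11224/43726 = 195*(1/2912) - 11224*1/43726 = 15/224 - 5612/21863 = -929143/4897312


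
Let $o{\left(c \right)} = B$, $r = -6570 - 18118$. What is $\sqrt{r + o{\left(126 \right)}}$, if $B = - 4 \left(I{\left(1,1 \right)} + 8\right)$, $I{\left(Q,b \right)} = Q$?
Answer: $2 i \sqrt{6181} \approx 157.24 i$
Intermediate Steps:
$r = -24688$ ($r = -6570 - 18118 = -24688$)
$B = -36$ ($B = - 4 \left(1 + 8\right) = \left(-4\right) 9 = -36$)
$o{\left(c \right)} = -36$
$\sqrt{r + o{\left(126 \right)}} = \sqrt{-24688 - 36} = \sqrt{-24724} = 2 i \sqrt{6181}$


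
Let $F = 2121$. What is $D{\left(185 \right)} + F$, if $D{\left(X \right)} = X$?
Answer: $2306$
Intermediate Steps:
$D{\left(185 \right)} + F = 185 + 2121 = 2306$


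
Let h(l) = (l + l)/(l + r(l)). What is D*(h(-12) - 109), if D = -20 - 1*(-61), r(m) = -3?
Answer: -22017/5 ≈ -4403.4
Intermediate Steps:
h(l) = 2*l/(-3 + l) (h(l) = (l + l)/(l - 3) = (2*l)/(-3 + l) = 2*l/(-3 + l))
D = 41 (D = -20 + 61 = 41)
D*(h(-12) - 109) = 41*(2*(-12)/(-3 - 12) - 109) = 41*(2*(-12)/(-15) - 109) = 41*(2*(-12)*(-1/15) - 109) = 41*(8/5 - 109) = 41*(-537/5) = -22017/5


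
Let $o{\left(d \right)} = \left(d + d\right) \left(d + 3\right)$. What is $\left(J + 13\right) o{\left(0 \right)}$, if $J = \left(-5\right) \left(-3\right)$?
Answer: $0$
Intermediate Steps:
$o{\left(d \right)} = 2 d \left(3 + d\right)$
$J = 15$
$\left(J + 13\right) o{\left(0 \right)} = \left(15 + 13\right) 2 \cdot 0 \left(3 + 0\right) = 28 \cdot 2 \cdot 0 \cdot 3 = 28 \cdot 0 = 0$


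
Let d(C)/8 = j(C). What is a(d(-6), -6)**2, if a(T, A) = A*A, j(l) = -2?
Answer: 1296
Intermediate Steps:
d(C) = -16 (d(C) = 8*(-2) = -16)
a(T, A) = A**2
a(d(-6), -6)**2 = ((-6)**2)**2 = 36**2 = 1296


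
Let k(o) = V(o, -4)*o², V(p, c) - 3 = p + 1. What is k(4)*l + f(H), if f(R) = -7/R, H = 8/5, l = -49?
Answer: -50211/8 ≈ -6276.4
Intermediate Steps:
V(p, c) = 4 + p (V(p, c) = 3 + (p + 1) = 3 + (1 + p) = 4 + p)
H = 8/5 (H = 8*(⅕) = 8/5 ≈ 1.6000)
k(o) = o²*(4 + o) (k(o) = (4 + o)*o² = o²*(4 + o))
k(4)*l + f(H) = (4²*(4 + 4))*(-49) - 7/8/5 = (16*8)*(-49) - 7*5/8 = 128*(-49) - 35/8 = -6272 - 35/8 = -50211/8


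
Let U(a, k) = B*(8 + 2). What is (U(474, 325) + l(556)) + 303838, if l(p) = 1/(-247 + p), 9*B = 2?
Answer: 281659889/927 ≈ 3.0384e+5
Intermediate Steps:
B = 2/9 (B = (⅑)*2 = 2/9 ≈ 0.22222)
U(a, k) = 20/9 (U(a, k) = 2*(8 + 2)/9 = (2/9)*10 = 20/9)
(U(474, 325) + l(556)) + 303838 = (20/9 + 1/(-247 + 556)) + 303838 = (20/9 + 1/309) + 303838 = 2063/927 + 303838 = 281659889/927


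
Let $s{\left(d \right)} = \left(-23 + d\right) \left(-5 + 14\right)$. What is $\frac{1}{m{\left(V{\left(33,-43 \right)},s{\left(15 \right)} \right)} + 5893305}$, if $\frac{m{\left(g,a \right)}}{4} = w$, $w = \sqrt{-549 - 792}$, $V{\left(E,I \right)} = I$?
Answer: $\frac{1964435}{11577014614827} - \frac{4 i \sqrt{149}}{11577014614827} \approx 1.6968 \cdot 10^{-7} - 4.2175 \cdot 10^{-12} i$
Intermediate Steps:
$s{\left(d \right)} = -207 + 9 d$ ($s{\left(d \right)} = \left(-23 + d\right) 9 = -207 + 9 d$)
$w = 3 i \sqrt{149}$ ($w = \sqrt{-1341} = 3 i \sqrt{149} \approx 36.62 i$)
$m{\left(g,a \right)} = 12 i \sqrt{149}$ ($m{\left(g,a \right)} = 4 \cdot 3 i \sqrt{149} = 12 i \sqrt{149}$)
$\frac{1}{m{\left(V{\left(33,-43 \right)},s{\left(15 \right)} \right)} + 5893305} = \frac{1}{12 i \sqrt{149} + 5893305} = \frac{1}{5893305 + 12 i \sqrt{149}}$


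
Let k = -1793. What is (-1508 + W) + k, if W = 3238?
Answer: -63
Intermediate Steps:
(-1508 + W) + k = (-1508 + 3238) - 1793 = 1730 - 1793 = -63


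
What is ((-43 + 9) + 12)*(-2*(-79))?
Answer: -3476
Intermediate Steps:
((-43 + 9) + 12)*(-2*(-79)) = (-34 + 12)*158 = -22*158 = -3476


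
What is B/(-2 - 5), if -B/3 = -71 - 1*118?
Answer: -81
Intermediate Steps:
B = 567 (B = -3*(-71 - 1*118) = -3*(-71 - 118) = -3*(-189) = 567)
B/(-2 - 5) = 567/(-2 - 5) = 567/(-7) = -⅐*567 = -81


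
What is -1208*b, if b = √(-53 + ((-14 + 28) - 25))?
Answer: -9664*I ≈ -9664.0*I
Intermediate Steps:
b = 8*I (b = √(-53 + (14 - 25)) = √(-53 - 11) = √(-64) = 8*I ≈ 8.0*I)
-1208*b = -9664*I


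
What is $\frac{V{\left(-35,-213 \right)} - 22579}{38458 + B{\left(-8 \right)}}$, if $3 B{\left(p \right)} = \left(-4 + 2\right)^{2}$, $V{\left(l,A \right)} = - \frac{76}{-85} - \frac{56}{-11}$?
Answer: $- \frac{63317307}{107878430} \approx -0.58693$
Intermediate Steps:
$V{\left(l,A \right)} = \frac{5596}{935}$ ($V{\left(l,A \right)} = \left(-76\right) \left(- \frac{1}{85}\right) - - \frac{56}{11} = \frac{76}{85} + \frac{56}{11} = \frac{5596}{935}$)
$B{\left(p \right)} = \frac{4}{3}$ ($B{\left(p \right)} = \frac{\left(-4 + 2\right)^{2}}{3} = \frac{\left(-2\right)^{2}}{3} = \frac{1}{3} \cdot 4 = \frac{4}{3}$)
$\frac{V{\left(-35,-213 \right)} - 22579}{38458 + B{\left(-8 \right)}} = \frac{\frac{5596}{935} - 22579}{38458 + \frac{4}{3}} = - \frac{21105769}{935 \cdot \frac{115378}{3}} = \left(- \frac{21105769}{935}\right) \frac{3}{115378} = - \frac{63317307}{107878430}$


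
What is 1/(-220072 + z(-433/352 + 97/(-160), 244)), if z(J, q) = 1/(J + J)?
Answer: -202/44454599 ≈ -4.5440e-6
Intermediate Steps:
z(J, q) = 1/(2*J)
1/(-220072 + z(-433/352 + 97/(-160), 244)) = 1/(-220072 + 1/(2*(-433/352 + 97/(-160)))) = 1/(-220072 + 1/(2*(-433*1/352 + 97*(-1/160)))) = 1/(-220072 + 1/(2*(-433/352 - 97/160))) = 1/(-220072 + 1/(2*(-101/55))) = 1/(-220072 + (½)*(-55/101)) = 1/(-220072 - 55/202) = 1/(-44454599/202) = -202/44454599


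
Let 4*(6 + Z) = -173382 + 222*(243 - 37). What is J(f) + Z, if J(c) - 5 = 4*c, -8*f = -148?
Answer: -63679/2 ≈ -31840.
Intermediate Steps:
f = 37/2 (f = -1/8*(-148) = 37/2 ≈ 18.500)
J(c) = 5 + 4*c
Z = -63837/2 (Z = -6 + (-173382 + 222*(243 - 37))/4 = -6 + (-173382 + 222*206)/4 = -6 + (-173382 + 45732)/4 = -6 + (1/4)*(-127650) = -6 - 63825/2 = -63837/2 ≈ -31919.)
J(f) + Z = (5 + 4*(37/2)) - 63837/2 = (5 + 74) - 63837/2 = 79 - 63837/2 = -63679/2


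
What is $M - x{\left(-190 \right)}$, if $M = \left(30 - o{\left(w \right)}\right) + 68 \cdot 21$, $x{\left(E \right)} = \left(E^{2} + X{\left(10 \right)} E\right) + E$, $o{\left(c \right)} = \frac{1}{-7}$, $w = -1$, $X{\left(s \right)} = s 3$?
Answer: $- \frac{201263}{7} \approx -28752.0$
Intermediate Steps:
$X{\left(s \right)} = 3 s$
$o{\left(c \right)} = - \frac{1}{7}$
$x{\left(E \right)} = E^{2} + 31 E$ ($x{\left(E \right)} = \left(E^{2} + 3 \cdot 10 E\right) + E = \left(E^{2} + 30 E\right) + E = E^{2} + 31 E$)
$M = \frac{10207}{7}$ ($M = \left(30 - - \frac{1}{7}\right) + 68 \cdot 21 = \left(30 + \frac{1}{7}\right) + 1428 = \frac{211}{7} + 1428 = \frac{10207}{7} \approx 1458.1$)
$M - x{\left(-190 \right)} = \frac{10207}{7} - - 190 \left(31 - 190\right) = \frac{10207}{7} - \left(-190\right) \left(-159\right) = \frac{10207}{7} - 30210 = - \frac{201263}{7}$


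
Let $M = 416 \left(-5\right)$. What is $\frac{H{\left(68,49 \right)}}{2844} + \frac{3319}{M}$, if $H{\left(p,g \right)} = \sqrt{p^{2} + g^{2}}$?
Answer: $- \frac{3319}{2080} + \frac{5 \sqrt{281}}{2844} \approx -1.5662$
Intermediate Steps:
$H{\left(p,g \right)} = \sqrt{g^{2} + p^{2}}$
$M = -2080$
$\frac{H{\left(68,49 \right)}}{2844} + \frac{3319}{M} = \frac{\sqrt{49^{2} + 68^{2}}}{2844} + \frac{3319}{-2080} = \sqrt{2401 + 4624} \cdot \frac{1}{2844} + 3319 \left(- \frac{1}{2080}\right) = \sqrt{7025} \cdot \frac{1}{2844} - \frac{3319}{2080} = 5 \sqrt{281} \cdot \frac{1}{2844} - \frac{3319}{2080} = \frac{5 \sqrt{281}}{2844} - \frac{3319}{2080} = - \frac{3319}{2080} + \frac{5 \sqrt{281}}{2844}$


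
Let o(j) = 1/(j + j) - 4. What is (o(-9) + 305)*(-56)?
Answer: -151676/9 ≈ -16853.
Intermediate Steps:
o(j) = -4 + 1/(2*j) (o(j) = 1/(2*j) - 4 = -4 + 1/(2*j))
(o(-9) + 305)*(-56) = ((-4 + (1/2)/(-9)) + 305)*(-56) = ((-4 + (1/2)*(-1/9)) + 305)*(-56) = ((-4 - 1/18) + 305)*(-56) = (-73/18 + 305)*(-56) = (5417/18)*(-56) = -151676/9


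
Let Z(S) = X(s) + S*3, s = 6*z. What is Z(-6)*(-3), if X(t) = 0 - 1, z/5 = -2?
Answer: 57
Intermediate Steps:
z = -10 (z = 5*(-2) = -10)
s = -60 (s = 6*(-10) = -60)
X(t) = -1
Z(S) = -1 + 3*S (Z(S) = -1 + S*3 = -1 + 3*S)
Z(-6)*(-3) = (-1 + 3*(-6))*(-3) = (-1 - 18)*(-3) = -19*(-3) = 57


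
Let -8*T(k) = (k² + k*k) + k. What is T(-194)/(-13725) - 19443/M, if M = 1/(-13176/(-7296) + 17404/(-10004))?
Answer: -24458449039/19007600 ≈ -1286.8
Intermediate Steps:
T(k) = -k²/4 - k/8 (T(k) = -((k² + k*k) + k)/8 = -((k² + k²) + k)/8 = -(2*k² + k)/8 = -(k + 2*k²)/8 = -k²/4 - k/8)
M = 760304/50345 (M = 1/(-13176*(-1/7296) + 17404*(-1/10004)) = 1/(549/304 - 4351/2501) = 1/(50345/760304) = 760304/50345 ≈ 15.102)
T(-194)/(-13725) - 19443/M = -⅛*(-194)*(1 + 2*(-194))/(-13725) - 19443/760304/50345 = -⅛*(-194)*(1 - 388)*(-1/13725) - 19443*50345/760304 = -⅛*(-194)*(-387)*(-1/13725) - 978857835/760304 = -37539/4*(-1/13725) - 978857835/760304 = 4171/6100 - 978857835/760304 = -24458449039/19007600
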